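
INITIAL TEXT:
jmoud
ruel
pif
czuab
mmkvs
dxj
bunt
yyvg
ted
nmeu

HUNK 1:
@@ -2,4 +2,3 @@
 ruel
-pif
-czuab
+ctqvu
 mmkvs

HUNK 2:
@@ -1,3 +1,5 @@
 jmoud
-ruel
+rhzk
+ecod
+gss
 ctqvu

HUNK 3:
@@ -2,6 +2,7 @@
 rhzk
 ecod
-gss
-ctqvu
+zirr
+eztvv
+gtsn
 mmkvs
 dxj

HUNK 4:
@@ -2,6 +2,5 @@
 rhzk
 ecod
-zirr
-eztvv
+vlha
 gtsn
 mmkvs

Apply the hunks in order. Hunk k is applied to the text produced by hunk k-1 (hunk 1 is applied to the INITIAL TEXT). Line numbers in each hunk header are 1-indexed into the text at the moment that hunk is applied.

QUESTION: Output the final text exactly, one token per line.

Hunk 1: at line 2 remove [pif,czuab] add [ctqvu] -> 9 lines: jmoud ruel ctqvu mmkvs dxj bunt yyvg ted nmeu
Hunk 2: at line 1 remove [ruel] add [rhzk,ecod,gss] -> 11 lines: jmoud rhzk ecod gss ctqvu mmkvs dxj bunt yyvg ted nmeu
Hunk 3: at line 2 remove [gss,ctqvu] add [zirr,eztvv,gtsn] -> 12 lines: jmoud rhzk ecod zirr eztvv gtsn mmkvs dxj bunt yyvg ted nmeu
Hunk 4: at line 2 remove [zirr,eztvv] add [vlha] -> 11 lines: jmoud rhzk ecod vlha gtsn mmkvs dxj bunt yyvg ted nmeu

Answer: jmoud
rhzk
ecod
vlha
gtsn
mmkvs
dxj
bunt
yyvg
ted
nmeu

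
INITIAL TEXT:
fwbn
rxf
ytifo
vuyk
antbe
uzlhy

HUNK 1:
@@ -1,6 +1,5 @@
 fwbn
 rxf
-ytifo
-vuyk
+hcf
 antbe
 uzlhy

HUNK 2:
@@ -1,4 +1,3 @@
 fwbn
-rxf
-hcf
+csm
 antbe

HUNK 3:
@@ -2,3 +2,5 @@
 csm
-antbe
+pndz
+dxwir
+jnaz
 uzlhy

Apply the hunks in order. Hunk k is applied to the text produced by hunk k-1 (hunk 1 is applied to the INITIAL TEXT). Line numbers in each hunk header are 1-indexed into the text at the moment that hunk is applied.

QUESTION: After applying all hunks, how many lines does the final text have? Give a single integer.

Answer: 6

Derivation:
Hunk 1: at line 1 remove [ytifo,vuyk] add [hcf] -> 5 lines: fwbn rxf hcf antbe uzlhy
Hunk 2: at line 1 remove [rxf,hcf] add [csm] -> 4 lines: fwbn csm antbe uzlhy
Hunk 3: at line 2 remove [antbe] add [pndz,dxwir,jnaz] -> 6 lines: fwbn csm pndz dxwir jnaz uzlhy
Final line count: 6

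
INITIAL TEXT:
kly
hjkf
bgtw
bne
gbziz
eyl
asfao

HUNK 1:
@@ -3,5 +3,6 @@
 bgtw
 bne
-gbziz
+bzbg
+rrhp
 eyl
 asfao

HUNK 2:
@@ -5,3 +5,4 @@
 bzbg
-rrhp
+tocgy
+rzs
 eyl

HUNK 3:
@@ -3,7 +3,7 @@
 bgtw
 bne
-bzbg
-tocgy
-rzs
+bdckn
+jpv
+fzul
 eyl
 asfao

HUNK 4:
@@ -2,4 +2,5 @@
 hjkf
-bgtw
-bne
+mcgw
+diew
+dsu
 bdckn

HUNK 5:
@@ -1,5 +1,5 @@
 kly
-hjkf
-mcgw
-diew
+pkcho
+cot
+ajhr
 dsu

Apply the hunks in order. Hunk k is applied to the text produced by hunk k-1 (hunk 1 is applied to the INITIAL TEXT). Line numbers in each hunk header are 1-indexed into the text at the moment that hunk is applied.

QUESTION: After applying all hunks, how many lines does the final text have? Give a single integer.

Answer: 10

Derivation:
Hunk 1: at line 3 remove [gbziz] add [bzbg,rrhp] -> 8 lines: kly hjkf bgtw bne bzbg rrhp eyl asfao
Hunk 2: at line 5 remove [rrhp] add [tocgy,rzs] -> 9 lines: kly hjkf bgtw bne bzbg tocgy rzs eyl asfao
Hunk 3: at line 3 remove [bzbg,tocgy,rzs] add [bdckn,jpv,fzul] -> 9 lines: kly hjkf bgtw bne bdckn jpv fzul eyl asfao
Hunk 4: at line 2 remove [bgtw,bne] add [mcgw,diew,dsu] -> 10 lines: kly hjkf mcgw diew dsu bdckn jpv fzul eyl asfao
Hunk 5: at line 1 remove [hjkf,mcgw,diew] add [pkcho,cot,ajhr] -> 10 lines: kly pkcho cot ajhr dsu bdckn jpv fzul eyl asfao
Final line count: 10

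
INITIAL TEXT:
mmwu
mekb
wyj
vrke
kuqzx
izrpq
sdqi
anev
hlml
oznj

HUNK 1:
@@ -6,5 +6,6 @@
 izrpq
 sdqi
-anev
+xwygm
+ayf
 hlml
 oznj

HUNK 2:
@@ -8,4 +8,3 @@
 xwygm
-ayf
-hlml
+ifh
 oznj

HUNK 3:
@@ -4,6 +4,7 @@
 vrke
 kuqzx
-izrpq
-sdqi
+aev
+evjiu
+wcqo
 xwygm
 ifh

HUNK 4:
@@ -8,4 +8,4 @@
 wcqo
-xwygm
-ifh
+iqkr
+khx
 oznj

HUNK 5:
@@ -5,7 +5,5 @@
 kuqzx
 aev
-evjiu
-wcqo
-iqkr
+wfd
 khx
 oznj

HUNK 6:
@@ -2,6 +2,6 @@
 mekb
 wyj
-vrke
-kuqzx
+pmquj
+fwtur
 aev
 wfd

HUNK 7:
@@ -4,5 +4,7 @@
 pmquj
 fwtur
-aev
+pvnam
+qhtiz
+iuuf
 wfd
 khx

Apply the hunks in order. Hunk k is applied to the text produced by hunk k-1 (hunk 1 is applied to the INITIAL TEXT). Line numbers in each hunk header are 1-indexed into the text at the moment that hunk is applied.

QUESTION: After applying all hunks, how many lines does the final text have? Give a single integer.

Hunk 1: at line 6 remove [anev] add [xwygm,ayf] -> 11 lines: mmwu mekb wyj vrke kuqzx izrpq sdqi xwygm ayf hlml oznj
Hunk 2: at line 8 remove [ayf,hlml] add [ifh] -> 10 lines: mmwu mekb wyj vrke kuqzx izrpq sdqi xwygm ifh oznj
Hunk 3: at line 4 remove [izrpq,sdqi] add [aev,evjiu,wcqo] -> 11 lines: mmwu mekb wyj vrke kuqzx aev evjiu wcqo xwygm ifh oznj
Hunk 4: at line 8 remove [xwygm,ifh] add [iqkr,khx] -> 11 lines: mmwu mekb wyj vrke kuqzx aev evjiu wcqo iqkr khx oznj
Hunk 5: at line 5 remove [evjiu,wcqo,iqkr] add [wfd] -> 9 lines: mmwu mekb wyj vrke kuqzx aev wfd khx oznj
Hunk 6: at line 2 remove [vrke,kuqzx] add [pmquj,fwtur] -> 9 lines: mmwu mekb wyj pmquj fwtur aev wfd khx oznj
Hunk 7: at line 4 remove [aev] add [pvnam,qhtiz,iuuf] -> 11 lines: mmwu mekb wyj pmquj fwtur pvnam qhtiz iuuf wfd khx oznj
Final line count: 11

Answer: 11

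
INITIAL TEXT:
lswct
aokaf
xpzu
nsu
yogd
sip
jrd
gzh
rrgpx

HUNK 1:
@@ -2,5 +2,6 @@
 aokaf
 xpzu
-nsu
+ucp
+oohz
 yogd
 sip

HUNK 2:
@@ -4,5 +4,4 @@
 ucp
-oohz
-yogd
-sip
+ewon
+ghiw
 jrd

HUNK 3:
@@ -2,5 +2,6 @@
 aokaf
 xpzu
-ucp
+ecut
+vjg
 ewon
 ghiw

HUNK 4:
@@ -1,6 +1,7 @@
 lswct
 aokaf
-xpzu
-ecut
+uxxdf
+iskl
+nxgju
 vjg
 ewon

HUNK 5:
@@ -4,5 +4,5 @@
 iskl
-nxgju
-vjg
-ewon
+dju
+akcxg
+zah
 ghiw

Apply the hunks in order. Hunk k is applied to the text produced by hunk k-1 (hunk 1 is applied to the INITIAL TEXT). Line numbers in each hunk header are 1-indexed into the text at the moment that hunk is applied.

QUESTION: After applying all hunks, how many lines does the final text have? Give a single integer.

Answer: 11

Derivation:
Hunk 1: at line 2 remove [nsu] add [ucp,oohz] -> 10 lines: lswct aokaf xpzu ucp oohz yogd sip jrd gzh rrgpx
Hunk 2: at line 4 remove [oohz,yogd,sip] add [ewon,ghiw] -> 9 lines: lswct aokaf xpzu ucp ewon ghiw jrd gzh rrgpx
Hunk 3: at line 2 remove [ucp] add [ecut,vjg] -> 10 lines: lswct aokaf xpzu ecut vjg ewon ghiw jrd gzh rrgpx
Hunk 4: at line 1 remove [xpzu,ecut] add [uxxdf,iskl,nxgju] -> 11 lines: lswct aokaf uxxdf iskl nxgju vjg ewon ghiw jrd gzh rrgpx
Hunk 5: at line 4 remove [nxgju,vjg,ewon] add [dju,akcxg,zah] -> 11 lines: lswct aokaf uxxdf iskl dju akcxg zah ghiw jrd gzh rrgpx
Final line count: 11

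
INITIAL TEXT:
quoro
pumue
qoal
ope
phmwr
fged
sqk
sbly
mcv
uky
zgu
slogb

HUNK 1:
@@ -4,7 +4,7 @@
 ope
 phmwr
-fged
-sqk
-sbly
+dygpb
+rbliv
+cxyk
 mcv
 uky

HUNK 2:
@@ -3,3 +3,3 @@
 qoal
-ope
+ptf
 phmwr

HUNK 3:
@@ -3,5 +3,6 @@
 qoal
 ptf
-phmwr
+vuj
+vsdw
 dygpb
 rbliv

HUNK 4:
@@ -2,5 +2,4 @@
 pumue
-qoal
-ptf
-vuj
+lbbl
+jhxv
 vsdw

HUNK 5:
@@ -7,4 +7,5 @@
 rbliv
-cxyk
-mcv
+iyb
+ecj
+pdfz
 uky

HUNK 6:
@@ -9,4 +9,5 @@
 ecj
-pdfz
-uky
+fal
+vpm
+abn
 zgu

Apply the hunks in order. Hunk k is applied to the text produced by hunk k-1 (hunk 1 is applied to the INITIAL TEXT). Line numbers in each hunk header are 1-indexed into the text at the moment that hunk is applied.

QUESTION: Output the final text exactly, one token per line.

Hunk 1: at line 4 remove [fged,sqk,sbly] add [dygpb,rbliv,cxyk] -> 12 lines: quoro pumue qoal ope phmwr dygpb rbliv cxyk mcv uky zgu slogb
Hunk 2: at line 3 remove [ope] add [ptf] -> 12 lines: quoro pumue qoal ptf phmwr dygpb rbliv cxyk mcv uky zgu slogb
Hunk 3: at line 3 remove [phmwr] add [vuj,vsdw] -> 13 lines: quoro pumue qoal ptf vuj vsdw dygpb rbliv cxyk mcv uky zgu slogb
Hunk 4: at line 2 remove [qoal,ptf,vuj] add [lbbl,jhxv] -> 12 lines: quoro pumue lbbl jhxv vsdw dygpb rbliv cxyk mcv uky zgu slogb
Hunk 5: at line 7 remove [cxyk,mcv] add [iyb,ecj,pdfz] -> 13 lines: quoro pumue lbbl jhxv vsdw dygpb rbliv iyb ecj pdfz uky zgu slogb
Hunk 6: at line 9 remove [pdfz,uky] add [fal,vpm,abn] -> 14 lines: quoro pumue lbbl jhxv vsdw dygpb rbliv iyb ecj fal vpm abn zgu slogb

Answer: quoro
pumue
lbbl
jhxv
vsdw
dygpb
rbliv
iyb
ecj
fal
vpm
abn
zgu
slogb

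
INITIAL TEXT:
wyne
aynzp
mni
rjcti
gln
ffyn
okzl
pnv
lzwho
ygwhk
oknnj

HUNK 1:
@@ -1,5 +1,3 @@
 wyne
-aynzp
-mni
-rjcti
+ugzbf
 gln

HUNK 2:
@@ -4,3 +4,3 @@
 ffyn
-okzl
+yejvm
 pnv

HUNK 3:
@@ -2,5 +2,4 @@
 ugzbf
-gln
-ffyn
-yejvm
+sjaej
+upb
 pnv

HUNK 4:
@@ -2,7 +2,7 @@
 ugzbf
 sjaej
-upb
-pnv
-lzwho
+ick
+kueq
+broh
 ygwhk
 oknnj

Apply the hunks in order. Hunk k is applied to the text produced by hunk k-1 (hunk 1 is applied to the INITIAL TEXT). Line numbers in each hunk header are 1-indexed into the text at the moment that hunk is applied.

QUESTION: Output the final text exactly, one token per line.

Hunk 1: at line 1 remove [aynzp,mni,rjcti] add [ugzbf] -> 9 lines: wyne ugzbf gln ffyn okzl pnv lzwho ygwhk oknnj
Hunk 2: at line 4 remove [okzl] add [yejvm] -> 9 lines: wyne ugzbf gln ffyn yejvm pnv lzwho ygwhk oknnj
Hunk 3: at line 2 remove [gln,ffyn,yejvm] add [sjaej,upb] -> 8 lines: wyne ugzbf sjaej upb pnv lzwho ygwhk oknnj
Hunk 4: at line 2 remove [upb,pnv,lzwho] add [ick,kueq,broh] -> 8 lines: wyne ugzbf sjaej ick kueq broh ygwhk oknnj

Answer: wyne
ugzbf
sjaej
ick
kueq
broh
ygwhk
oknnj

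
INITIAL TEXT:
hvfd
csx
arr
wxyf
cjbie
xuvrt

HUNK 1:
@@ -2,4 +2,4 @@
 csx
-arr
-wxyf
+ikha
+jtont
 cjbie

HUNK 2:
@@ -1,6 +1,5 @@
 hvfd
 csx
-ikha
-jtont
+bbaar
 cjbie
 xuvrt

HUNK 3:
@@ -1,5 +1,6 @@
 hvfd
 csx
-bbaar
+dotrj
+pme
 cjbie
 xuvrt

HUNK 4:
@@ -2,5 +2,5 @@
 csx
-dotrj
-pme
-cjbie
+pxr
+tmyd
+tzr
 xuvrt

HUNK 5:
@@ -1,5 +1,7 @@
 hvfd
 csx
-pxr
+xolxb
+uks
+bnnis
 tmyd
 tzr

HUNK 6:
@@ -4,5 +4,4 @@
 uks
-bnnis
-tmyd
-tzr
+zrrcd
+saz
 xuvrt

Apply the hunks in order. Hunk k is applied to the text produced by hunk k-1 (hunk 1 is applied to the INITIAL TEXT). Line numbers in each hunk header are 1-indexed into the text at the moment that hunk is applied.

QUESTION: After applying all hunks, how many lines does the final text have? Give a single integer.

Hunk 1: at line 2 remove [arr,wxyf] add [ikha,jtont] -> 6 lines: hvfd csx ikha jtont cjbie xuvrt
Hunk 2: at line 1 remove [ikha,jtont] add [bbaar] -> 5 lines: hvfd csx bbaar cjbie xuvrt
Hunk 3: at line 1 remove [bbaar] add [dotrj,pme] -> 6 lines: hvfd csx dotrj pme cjbie xuvrt
Hunk 4: at line 2 remove [dotrj,pme,cjbie] add [pxr,tmyd,tzr] -> 6 lines: hvfd csx pxr tmyd tzr xuvrt
Hunk 5: at line 1 remove [pxr] add [xolxb,uks,bnnis] -> 8 lines: hvfd csx xolxb uks bnnis tmyd tzr xuvrt
Hunk 6: at line 4 remove [bnnis,tmyd,tzr] add [zrrcd,saz] -> 7 lines: hvfd csx xolxb uks zrrcd saz xuvrt
Final line count: 7

Answer: 7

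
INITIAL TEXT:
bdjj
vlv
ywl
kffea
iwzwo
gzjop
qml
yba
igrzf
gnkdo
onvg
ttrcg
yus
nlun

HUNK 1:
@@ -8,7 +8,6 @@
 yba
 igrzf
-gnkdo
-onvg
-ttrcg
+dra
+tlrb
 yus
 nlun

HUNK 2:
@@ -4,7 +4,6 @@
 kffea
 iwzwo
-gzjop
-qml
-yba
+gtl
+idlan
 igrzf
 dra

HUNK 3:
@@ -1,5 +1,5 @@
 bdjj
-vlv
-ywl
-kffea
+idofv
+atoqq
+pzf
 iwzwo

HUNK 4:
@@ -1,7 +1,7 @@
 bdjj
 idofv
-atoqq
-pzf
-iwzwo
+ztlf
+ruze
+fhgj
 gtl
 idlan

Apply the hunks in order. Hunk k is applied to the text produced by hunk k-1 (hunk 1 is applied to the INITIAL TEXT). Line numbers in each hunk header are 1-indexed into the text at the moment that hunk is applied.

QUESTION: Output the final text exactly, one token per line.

Answer: bdjj
idofv
ztlf
ruze
fhgj
gtl
idlan
igrzf
dra
tlrb
yus
nlun

Derivation:
Hunk 1: at line 8 remove [gnkdo,onvg,ttrcg] add [dra,tlrb] -> 13 lines: bdjj vlv ywl kffea iwzwo gzjop qml yba igrzf dra tlrb yus nlun
Hunk 2: at line 4 remove [gzjop,qml,yba] add [gtl,idlan] -> 12 lines: bdjj vlv ywl kffea iwzwo gtl idlan igrzf dra tlrb yus nlun
Hunk 3: at line 1 remove [vlv,ywl,kffea] add [idofv,atoqq,pzf] -> 12 lines: bdjj idofv atoqq pzf iwzwo gtl idlan igrzf dra tlrb yus nlun
Hunk 4: at line 1 remove [atoqq,pzf,iwzwo] add [ztlf,ruze,fhgj] -> 12 lines: bdjj idofv ztlf ruze fhgj gtl idlan igrzf dra tlrb yus nlun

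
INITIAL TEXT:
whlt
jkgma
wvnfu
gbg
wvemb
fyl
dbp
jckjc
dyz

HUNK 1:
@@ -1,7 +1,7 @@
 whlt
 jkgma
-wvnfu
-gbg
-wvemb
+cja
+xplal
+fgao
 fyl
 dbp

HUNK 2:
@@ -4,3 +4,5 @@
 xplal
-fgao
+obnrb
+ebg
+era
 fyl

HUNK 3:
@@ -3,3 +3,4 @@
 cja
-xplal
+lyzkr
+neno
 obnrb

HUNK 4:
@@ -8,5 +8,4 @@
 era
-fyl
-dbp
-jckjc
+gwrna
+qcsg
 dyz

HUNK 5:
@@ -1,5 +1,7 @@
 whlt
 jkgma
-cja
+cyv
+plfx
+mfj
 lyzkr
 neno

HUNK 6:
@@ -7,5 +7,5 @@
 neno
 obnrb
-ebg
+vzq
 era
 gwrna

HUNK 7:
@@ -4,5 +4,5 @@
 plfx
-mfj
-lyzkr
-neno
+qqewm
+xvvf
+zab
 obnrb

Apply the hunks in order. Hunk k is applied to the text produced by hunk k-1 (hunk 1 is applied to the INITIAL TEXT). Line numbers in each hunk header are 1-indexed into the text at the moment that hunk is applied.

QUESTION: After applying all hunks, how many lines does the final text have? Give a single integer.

Hunk 1: at line 1 remove [wvnfu,gbg,wvemb] add [cja,xplal,fgao] -> 9 lines: whlt jkgma cja xplal fgao fyl dbp jckjc dyz
Hunk 2: at line 4 remove [fgao] add [obnrb,ebg,era] -> 11 lines: whlt jkgma cja xplal obnrb ebg era fyl dbp jckjc dyz
Hunk 3: at line 3 remove [xplal] add [lyzkr,neno] -> 12 lines: whlt jkgma cja lyzkr neno obnrb ebg era fyl dbp jckjc dyz
Hunk 4: at line 8 remove [fyl,dbp,jckjc] add [gwrna,qcsg] -> 11 lines: whlt jkgma cja lyzkr neno obnrb ebg era gwrna qcsg dyz
Hunk 5: at line 1 remove [cja] add [cyv,plfx,mfj] -> 13 lines: whlt jkgma cyv plfx mfj lyzkr neno obnrb ebg era gwrna qcsg dyz
Hunk 6: at line 7 remove [ebg] add [vzq] -> 13 lines: whlt jkgma cyv plfx mfj lyzkr neno obnrb vzq era gwrna qcsg dyz
Hunk 7: at line 4 remove [mfj,lyzkr,neno] add [qqewm,xvvf,zab] -> 13 lines: whlt jkgma cyv plfx qqewm xvvf zab obnrb vzq era gwrna qcsg dyz
Final line count: 13

Answer: 13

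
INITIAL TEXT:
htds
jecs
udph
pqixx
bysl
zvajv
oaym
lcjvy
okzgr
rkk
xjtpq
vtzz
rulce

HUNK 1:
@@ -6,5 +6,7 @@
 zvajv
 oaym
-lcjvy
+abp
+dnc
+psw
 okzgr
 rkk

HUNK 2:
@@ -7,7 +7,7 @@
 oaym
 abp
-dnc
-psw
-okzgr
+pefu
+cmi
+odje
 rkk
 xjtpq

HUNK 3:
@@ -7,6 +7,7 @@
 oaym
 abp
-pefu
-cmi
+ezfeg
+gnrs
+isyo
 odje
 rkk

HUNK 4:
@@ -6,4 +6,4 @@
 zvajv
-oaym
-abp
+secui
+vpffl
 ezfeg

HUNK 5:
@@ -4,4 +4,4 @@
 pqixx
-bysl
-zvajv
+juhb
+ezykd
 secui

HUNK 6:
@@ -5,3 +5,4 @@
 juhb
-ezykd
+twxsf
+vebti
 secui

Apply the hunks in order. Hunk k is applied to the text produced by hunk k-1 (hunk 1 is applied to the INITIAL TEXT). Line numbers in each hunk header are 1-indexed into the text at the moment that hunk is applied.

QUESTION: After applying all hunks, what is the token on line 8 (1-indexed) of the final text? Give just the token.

Hunk 1: at line 6 remove [lcjvy] add [abp,dnc,psw] -> 15 lines: htds jecs udph pqixx bysl zvajv oaym abp dnc psw okzgr rkk xjtpq vtzz rulce
Hunk 2: at line 7 remove [dnc,psw,okzgr] add [pefu,cmi,odje] -> 15 lines: htds jecs udph pqixx bysl zvajv oaym abp pefu cmi odje rkk xjtpq vtzz rulce
Hunk 3: at line 7 remove [pefu,cmi] add [ezfeg,gnrs,isyo] -> 16 lines: htds jecs udph pqixx bysl zvajv oaym abp ezfeg gnrs isyo odje rkk xjtpq vtzz rulce
Hunk 4: at line 6 remove [oaym,abp] add [secui,vpffl] -> 16 lines: htds jecs udph pqixx bysl zvajv secui vpffl ezfeg gnrs isyo odje rkk xjtpq vtzz rulce
Hunk 5: at line 4 remove [bysl,zvajv] add [juhb,ezykd] -> 16 lines: htds jecs udph pqixx juhb ezykd secui vpffl ezfeg gnrs isyo odje rkk xjtpq vtzz rulce
Hunk 6: at line 5 remove [ezykd] add [twxsf,vebti] -> 17 lines: htds jecs udph pqixx juhb twxsf vebti secui vpffl ezfeg gnrs isyo odje rkk xjtpq vtzz rulce
Final line 8: secui

Answer: secui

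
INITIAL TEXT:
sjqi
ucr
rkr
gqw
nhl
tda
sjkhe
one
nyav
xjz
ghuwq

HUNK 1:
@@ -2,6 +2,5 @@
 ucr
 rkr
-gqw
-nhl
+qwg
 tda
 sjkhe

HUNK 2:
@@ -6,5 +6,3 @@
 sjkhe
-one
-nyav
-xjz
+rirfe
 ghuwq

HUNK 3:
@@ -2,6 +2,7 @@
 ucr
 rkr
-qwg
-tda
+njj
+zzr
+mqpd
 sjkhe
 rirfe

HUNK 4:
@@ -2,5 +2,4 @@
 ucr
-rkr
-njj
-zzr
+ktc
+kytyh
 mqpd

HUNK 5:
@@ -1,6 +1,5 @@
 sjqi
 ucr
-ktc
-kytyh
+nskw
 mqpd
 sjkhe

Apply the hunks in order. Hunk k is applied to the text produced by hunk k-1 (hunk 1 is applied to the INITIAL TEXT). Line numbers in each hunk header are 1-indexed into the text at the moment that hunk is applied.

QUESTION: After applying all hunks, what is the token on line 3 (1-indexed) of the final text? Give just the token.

Hunk 1: at line 2 remove [gqw,nhl] add [qwg] -> 10 lines: sjqi ucr rkr qwg tda sjkhe one nyav xjz ghuwq
Hunk 2: at line 6 remove [one,nyav,xjz] add [rirfe] -> 8 lines: sjqi ucr rkr qwg tda sjkhe rirfe ghuwq
Hunk 3: at line 2 remove [qwg,tda] add [njj,zzr,mqpd] -> 9 lines: sjqi ucr rkr njj zzr mqpd sjkhe rirfe ghuwq
Hunk 4: at line 2 remove [rkr,njj,zzr] add [ktc,kytyh] -> 8 lines: sjqi ucr ktc kytyh mqpd sjkhe rirfe ghuwq
Hunk 5: at line 1 remove [ktc,kytyh] add [nskw] -> 7 lines: sjqi ucr nskw mqpd sjkhe rirfe ghuwq
Final line 3: nskw

Answer: nskw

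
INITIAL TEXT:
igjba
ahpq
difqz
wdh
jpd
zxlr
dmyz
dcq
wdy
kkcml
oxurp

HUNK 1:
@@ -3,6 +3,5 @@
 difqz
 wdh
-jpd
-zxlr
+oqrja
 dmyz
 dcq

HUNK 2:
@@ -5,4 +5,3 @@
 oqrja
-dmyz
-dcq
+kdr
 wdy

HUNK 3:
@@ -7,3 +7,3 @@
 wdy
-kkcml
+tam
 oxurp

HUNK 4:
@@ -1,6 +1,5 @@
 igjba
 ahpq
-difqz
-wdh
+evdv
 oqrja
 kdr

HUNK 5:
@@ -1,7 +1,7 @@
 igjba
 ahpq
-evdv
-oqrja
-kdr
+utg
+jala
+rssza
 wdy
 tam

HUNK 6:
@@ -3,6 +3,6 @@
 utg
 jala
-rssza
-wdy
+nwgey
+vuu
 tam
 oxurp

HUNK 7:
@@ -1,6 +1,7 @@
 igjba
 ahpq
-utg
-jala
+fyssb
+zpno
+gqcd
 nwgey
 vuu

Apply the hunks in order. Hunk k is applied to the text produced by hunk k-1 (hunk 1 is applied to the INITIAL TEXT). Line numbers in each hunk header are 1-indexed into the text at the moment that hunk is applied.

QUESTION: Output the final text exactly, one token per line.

Hunk 1: at line 3 remove [jpd,zxlr] add [oqrja] -> 10 lines: igjba ahpq difqz wdh oqrja dmyz dcq wdy kkcml oxurp
Hunk 2: at line 5 remove [dmyz,dcq] add [kdr] -> 9 lines: igjba ahpq difqz wdh oqrja kdr wdy kkcml oxurp
Hunk 3: at line 7 remove [kkcml] add [tam] -> 9 lines: igjba ahpq difqz wdh oqrja kdr wdy tam oxurp
Hunk 4: at line 1 remove [difqz,wdh] add [evdv] -> 8 lines: igjba ahpq evdv oqrja kdr wdy tam oxurp
Hunk 5: at line 1 remove [evdv,oqrja,kdr] add [utg,jala,rssza] -> 8 lines: igjba ahpq utg jala rssza wdy tam oxurp
Hunk 6: at line 3 remove [rssza,wdy] add [nwgey,vuu] -> 8 lines: igjba ahpq utg jala nwgey vuu tam oxurp
Hunk 7: at line 1 remove [utg,jala] add [fyssb,zpno,gqcd] -> 9 lines: igjba ahpq fyssb zpno gqcd nwgey vuu tam oxurp

Answer: igjba
ahpq
fyssb
zpno
gqcd
nwgey
vuu
tam
oxurp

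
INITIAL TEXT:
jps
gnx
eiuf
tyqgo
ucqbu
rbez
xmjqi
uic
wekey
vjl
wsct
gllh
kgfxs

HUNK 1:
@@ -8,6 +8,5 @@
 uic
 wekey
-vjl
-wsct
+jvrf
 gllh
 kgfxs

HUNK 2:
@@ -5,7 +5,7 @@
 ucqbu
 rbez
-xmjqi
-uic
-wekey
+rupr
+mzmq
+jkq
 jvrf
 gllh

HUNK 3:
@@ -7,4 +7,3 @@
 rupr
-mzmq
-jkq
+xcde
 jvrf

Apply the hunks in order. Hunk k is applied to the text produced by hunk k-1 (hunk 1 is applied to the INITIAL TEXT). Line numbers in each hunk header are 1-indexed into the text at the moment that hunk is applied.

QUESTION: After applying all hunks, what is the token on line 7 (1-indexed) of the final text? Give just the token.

Hunk 1: at line 8 remove [vjl,wsct] add [jvrf] -> 12 lines: jps gnx eiuf tyqgo ucqbu rbez xmjqi uic wekey jvrf gllh kgfxs
Hunk 2: at line 5 remove [xmjqi,uic,wekey] add [rupr,mzmq,jkq] -> 12 lines: jps gnx eiuf tyqgo ucqbu rbez rupr mzmq jkq jvrf gllh kgfxs
Hunk 3: at line 7 remove [mzmq,jkq] add [xcde] -> 11 lines: jps gnx eiuf tyqgo ucqbu rbez rupr xcde jvrf gllh kgfxs
Final line 7: rupr

Answer: rupr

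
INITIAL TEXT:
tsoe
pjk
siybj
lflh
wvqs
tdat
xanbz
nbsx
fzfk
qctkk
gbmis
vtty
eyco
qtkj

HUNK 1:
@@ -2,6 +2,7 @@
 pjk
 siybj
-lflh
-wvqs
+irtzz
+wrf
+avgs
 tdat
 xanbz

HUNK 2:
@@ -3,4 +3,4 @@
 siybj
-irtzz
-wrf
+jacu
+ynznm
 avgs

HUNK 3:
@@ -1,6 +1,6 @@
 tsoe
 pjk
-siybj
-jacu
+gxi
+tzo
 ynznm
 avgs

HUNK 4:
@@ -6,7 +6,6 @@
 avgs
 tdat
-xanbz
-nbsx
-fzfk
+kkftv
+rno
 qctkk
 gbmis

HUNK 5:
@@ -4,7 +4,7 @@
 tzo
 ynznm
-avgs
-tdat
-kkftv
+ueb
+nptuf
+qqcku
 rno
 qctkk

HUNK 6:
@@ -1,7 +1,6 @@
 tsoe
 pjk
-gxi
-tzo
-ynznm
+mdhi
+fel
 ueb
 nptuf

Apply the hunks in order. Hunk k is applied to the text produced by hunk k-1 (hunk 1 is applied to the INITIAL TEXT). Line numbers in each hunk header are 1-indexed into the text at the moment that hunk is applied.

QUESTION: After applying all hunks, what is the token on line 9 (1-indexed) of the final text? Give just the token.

Answer: qctkk

Derivation:
Hunk 1: at line 2 remove [lflh,wvqs] add [irtzz,wrf,avgs] -> 15 lines: tsoe pjk siybj irtzz wrf avgs tdat xanbz nbsx fzfk qctkk gbmis vtty eyco qtkj
Hunk 2: at line 3 remove [irtzz,wrf] add [jacu,ynznm] -> 15 lines: tsoe pjk siybj jacu ynznm avgs tdat xanbz nbsx fzfk qctkk gbmis vtty eyco qtkj
Hunk 3: at line 1 remove [siybj,jacu] add [gxi,tzo] -> 15 lines: tsoe pjk gxi tzo ynznm avgs tdat xanbz nbsx fzfk qctkk gbmis vtty eyco qtkj
Hunk 4: at line 6 remove [xanbz,nbsx,fzfk] add [kkftv,rno] -> 14 lines: tsoe pjk gxi tzo ynznm avgs tdat kkftv rno qctkk gbmis vtty eyco qtkj
Hunk 5: at line 4 remove [avgs,tdat,kkftv] add [ueb,nptuf,qqcku] -> 14 lines: tsoe pjk gxi tzo ynznm ueb nptuf qqcku rno qctkk gbmis vtty eyco qtkj
Hunk 6: at line 1 remove [gxi,tzo,ynznm] add [mdhi,fel] -> 13 lines: tsoe pjk mdhi fel ueb nptuf qqcku rno qctkk gbmis vtty eyco qtkj
Final line 9: qctkk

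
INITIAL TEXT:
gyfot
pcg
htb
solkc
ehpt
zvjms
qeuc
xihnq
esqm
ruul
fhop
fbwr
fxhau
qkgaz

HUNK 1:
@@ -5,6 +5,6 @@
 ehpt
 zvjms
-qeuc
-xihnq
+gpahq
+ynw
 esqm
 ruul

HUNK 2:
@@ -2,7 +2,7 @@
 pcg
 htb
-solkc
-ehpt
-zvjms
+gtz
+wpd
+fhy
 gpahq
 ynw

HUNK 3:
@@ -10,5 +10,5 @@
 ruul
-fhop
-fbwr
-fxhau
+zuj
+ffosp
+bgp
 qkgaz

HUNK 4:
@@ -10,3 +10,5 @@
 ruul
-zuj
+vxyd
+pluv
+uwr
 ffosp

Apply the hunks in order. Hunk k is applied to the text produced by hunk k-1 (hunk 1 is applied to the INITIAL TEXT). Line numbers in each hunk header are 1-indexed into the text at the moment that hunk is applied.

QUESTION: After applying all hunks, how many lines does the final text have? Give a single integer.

Answer: 16

Derivation:
Hunk 1: at line 5 remove [qeuc,xihnq] add [gpahq,ynw] -> 14 lines: gyfot pcg htb solkc ehpt zvjms gpahq ynw esqm ruul fhop fbwr fxhau qkgaz
Hunk 2: at line 2 remove [solkc,ehpt,zvjms] add [gtz,wpd,fhy] -> 14 lines: gyfot pcg htb gtz wpd fhy gpahq ynw esqm ruul fhop fbwr fxhau qkgaz
Hunk 3: at line 10 remove [fhop,fbwr,fxhau] add [zuj,ffosp,bgp] -> 14 lines: gyfot pcg htb gtz wpd fhy gpahq ynw esqm ruul zuj ffosp bgp qkgaz
Hunk 4: at line 10 remove [zuj] add [vxyd,pluv,uwr] -> 16 lines: gyfot pcg htb gtz wpd fhy gpahq ynw esqm ruul vxyd pluv uwr ffosp bgp qkgaz
Final line count: 16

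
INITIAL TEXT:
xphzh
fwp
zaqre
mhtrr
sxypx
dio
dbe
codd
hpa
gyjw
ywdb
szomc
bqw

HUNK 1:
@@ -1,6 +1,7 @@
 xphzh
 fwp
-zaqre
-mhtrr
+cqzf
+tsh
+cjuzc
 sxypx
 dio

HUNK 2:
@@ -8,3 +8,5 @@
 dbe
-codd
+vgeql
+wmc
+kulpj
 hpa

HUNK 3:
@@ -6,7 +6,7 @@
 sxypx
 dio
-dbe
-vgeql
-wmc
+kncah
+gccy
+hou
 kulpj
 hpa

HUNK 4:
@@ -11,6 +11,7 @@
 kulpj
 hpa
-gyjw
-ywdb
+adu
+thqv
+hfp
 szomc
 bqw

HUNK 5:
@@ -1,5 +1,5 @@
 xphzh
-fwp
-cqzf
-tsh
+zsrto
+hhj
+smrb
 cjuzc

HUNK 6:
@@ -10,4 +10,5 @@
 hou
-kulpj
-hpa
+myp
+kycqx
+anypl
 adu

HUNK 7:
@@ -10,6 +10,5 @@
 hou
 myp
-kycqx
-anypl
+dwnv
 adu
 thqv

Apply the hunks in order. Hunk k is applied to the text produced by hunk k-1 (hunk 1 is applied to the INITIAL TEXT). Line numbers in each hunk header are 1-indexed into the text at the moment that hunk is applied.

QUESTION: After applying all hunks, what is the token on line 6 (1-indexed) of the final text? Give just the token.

Hunk 1: at line 1 remove [zaqre,mhtrr] add [cqzf,tsh,cjuzc] -> 14 lines: xphzh fwp cqzf tsh cjuzc sxypx dio dbe codd hpa gyjw ywdb szomc bqw
Hunk 2: at line 8 remove [codd] add [vgeql,wmc,kulpj] -> 16 lines: xphzh fwp cqzf tsh cjuzc sxypx dio dbe vgeql wmc kulpj hpa gyjw ywdb szomc bqw
Hunk 3: at line 6 remove [dbe,vgeql,wmc] add [kncah,gccy,hou] -> 16 lines: xphzh fwp cqzf tsh cjuzc sxypx dio kncah gccy hou kulpj hpa gyjw ywdb szomc bqw
Hunk 4: at line 11 remove [gyjw,ywdb] add [adu,thqv,hfp] -> 17 lines: xphzh fwp cqzf tsh cjuzc sxypx dio kncah gccy hou kulpj hpa adu thqv hfp szomc bqw
Hunk 5: at line 1 remove [fwp,cqzf,tsh] add [zsrto,hhj,smrb] -> 17 lines: xphzh zsrto hhj smrb cjuzc sxypx dio kncah gccy hou kulpj hpa adu thqv hfp szomc bqw
Hunk 6: at line 10 remove [kulpj,hpa] add [myp,kycqx,anypl] -> 18 lines: xphzh zsrto hhj smrb cjuzc sxypx dio kncah gccy hou myp kycqx anypl adu thqv hfp szomc bqw
Hunk 7: at line 10 remove [kycqx,anypl] add [dwnv] -> 17 lines: xphzh zsrto hhj smrb cjuzc sxypx dio kncah gccy hou myp dwnv adu thqv hfp szomc bqw
Final line 6: sxypx

Answer: sxypx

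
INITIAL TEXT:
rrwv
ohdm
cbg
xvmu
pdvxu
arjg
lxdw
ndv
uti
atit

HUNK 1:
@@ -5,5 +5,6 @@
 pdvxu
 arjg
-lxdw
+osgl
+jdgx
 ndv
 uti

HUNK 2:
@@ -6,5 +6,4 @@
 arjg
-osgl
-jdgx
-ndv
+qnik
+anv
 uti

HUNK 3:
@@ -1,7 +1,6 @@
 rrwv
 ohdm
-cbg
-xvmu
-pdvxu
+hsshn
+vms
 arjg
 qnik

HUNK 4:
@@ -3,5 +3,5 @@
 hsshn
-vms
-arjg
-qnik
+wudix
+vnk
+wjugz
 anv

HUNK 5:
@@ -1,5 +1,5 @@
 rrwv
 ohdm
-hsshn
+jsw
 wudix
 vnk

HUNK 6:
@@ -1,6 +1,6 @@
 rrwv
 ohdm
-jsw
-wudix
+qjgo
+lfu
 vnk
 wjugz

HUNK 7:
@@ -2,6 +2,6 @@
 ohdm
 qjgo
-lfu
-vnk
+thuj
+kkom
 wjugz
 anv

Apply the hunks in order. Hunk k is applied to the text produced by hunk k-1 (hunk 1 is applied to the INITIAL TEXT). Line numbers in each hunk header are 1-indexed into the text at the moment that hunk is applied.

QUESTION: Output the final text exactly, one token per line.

Hunk 1: at line 5 remove [lxdw] add [osgl,jdgx] -> 11 lines: rrwv ohdm cbg xvmu pdvxu arjg osgl jdgx ndv uti atit
Hunk 2: at line 6 remove [osgl,jdgx,ndv] add [qnik,anv] -> 10 lines: rrwv ohdm cbg xvmu pdvxu arjg qnik anv uti atit
Hunk 3: at line 1 remove [cbg,xvmu,pdvxu] add [hsshn,vms] -> 9 lines: rrwv ohdm hsshn vms arjg qnik anv uti atit
Hunk 4: at line 3 remove [vms,arjg,qnik] add [wudix,vnk,wjugz] -> 9 lines: rrwv ohdm hsshn wudix vnk wjugz anv uti atit
Hunk 5: at line 1 remove [hsshn] add [jsw] -> 9 lines: rrwv ohdm jsw wudix vnk wjugz anv uti atit
Hunk 6: at line 1 remove [jsw,wudix] add [qjgo,lfu] -> 9 lines: rrwv ohdm qjgo lfu vnk wjugz anv uti atit
Hunk 7: at line 2 remove [lfu,vnk] add [thuj,kkom] -> 9 lines: rrwv ohdm qjgo thuj kkom wjugz anv uti atit

Answer: rrwv
ohdm
qjgo
thuj
kkom
wjugz
anv
uti
atit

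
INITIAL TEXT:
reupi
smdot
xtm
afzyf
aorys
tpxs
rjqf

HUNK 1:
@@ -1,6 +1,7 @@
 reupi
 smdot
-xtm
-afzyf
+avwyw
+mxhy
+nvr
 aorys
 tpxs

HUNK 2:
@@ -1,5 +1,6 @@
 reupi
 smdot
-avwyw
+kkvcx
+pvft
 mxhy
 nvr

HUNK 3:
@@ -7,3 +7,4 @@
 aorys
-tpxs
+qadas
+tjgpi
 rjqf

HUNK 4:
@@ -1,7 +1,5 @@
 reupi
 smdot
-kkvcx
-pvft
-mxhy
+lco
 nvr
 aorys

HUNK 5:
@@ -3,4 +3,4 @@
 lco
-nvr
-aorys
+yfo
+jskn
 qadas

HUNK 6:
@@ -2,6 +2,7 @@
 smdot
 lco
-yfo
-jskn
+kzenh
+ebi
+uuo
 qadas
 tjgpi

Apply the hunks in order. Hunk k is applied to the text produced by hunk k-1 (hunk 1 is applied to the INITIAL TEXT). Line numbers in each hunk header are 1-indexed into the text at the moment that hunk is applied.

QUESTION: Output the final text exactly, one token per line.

Hunk 1: at line 1 remove [xtm,afzyf] add [avwyw,mxhy,nvr] -> 8 lines: reupi smdot avwyw mxhy nvr aorys tpxs rjqf
Hunk 2: at line 1 remove [avwyw] add [kkvcx,pvft] -> 9 lines: reupi smdot kkvcx pvft mxhy nvr aorys tpxs rjqf
Hunk 3: at line 7 remove [tpxs] add [qadas,tjgpi] -> 10 lines: reupi smdot kkvcx pvft mxhy nvr aorys qadas tjgpi rjqf
Hunk 4: at line 1 remove [kkvcx,pvft,mxhy] add [lco] -> 8 lines: reupi smdot lco nvr aorys qadas tjgpi rjqf
Hunk 5: at line 3 remove [nvr,aorys] add [yfo,jskn] -> 8 lines: reupi smdot lco yfo jskn qadas tjgpi rjqf
Hunk 6: at line 2 remove [yfo,jskn] add [kzenh,ebi,uuo] -> 9 lines: reupi smdot lco kzenh ebi uuo qadas tjgpi rjqf

Answer: reupi
smdot
lco
kzenh
ebi
uuo
qadas
tjgpi
rjqf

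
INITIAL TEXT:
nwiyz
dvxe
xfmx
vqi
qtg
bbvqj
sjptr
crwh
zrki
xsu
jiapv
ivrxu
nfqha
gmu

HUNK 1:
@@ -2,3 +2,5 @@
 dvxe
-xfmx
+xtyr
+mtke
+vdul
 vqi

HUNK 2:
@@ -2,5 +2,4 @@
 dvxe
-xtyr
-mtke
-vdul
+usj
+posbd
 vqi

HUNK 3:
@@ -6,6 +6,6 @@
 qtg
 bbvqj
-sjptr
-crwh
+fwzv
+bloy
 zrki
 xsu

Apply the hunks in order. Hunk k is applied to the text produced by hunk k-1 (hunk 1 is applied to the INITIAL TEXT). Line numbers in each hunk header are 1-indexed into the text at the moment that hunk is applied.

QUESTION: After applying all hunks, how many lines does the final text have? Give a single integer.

Answer: 15

Derivation:
Hunk 1: at line 2 remove [xfmx] add [xtyr,mtke,vdul] -> 16 lines: nwiyz dvxe xtyr mtke vdul vqi qtg bbvqj sjptr crwh zrki xsu jiapv ivrxu nfqha gmu
Hunk 2: at line 2 remove [xtyr,mtke,vdul] add [usj,posbd] -> 15 lines: nwiyz dvxe usj posbd vqi qtg bbvqj sjptr crwh zrki xsu jiapv ivrxu nfqha gmu
Hunk 3: at line 6 remove [sjptr,crwh] add [fwzv,bloy] -> 15 lines: nwiyz dvxe usj posbd vqi qtg bbvqj fwzv bloy zrki xsu jiapv ivrxu nfqha gmu
Final line count: 15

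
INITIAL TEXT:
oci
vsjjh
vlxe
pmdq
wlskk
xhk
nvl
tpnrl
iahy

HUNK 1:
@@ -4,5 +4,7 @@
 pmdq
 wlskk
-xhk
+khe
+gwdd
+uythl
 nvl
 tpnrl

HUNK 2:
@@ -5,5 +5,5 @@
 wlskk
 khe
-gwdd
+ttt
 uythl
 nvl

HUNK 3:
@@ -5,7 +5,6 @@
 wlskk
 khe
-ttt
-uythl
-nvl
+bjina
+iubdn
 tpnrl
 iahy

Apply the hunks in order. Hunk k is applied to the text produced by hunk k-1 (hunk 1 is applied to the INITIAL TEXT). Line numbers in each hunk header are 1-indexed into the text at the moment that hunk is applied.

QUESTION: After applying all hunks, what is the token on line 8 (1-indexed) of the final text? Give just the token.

Answer: iubdn

Derivation:
Hunk 1: at line 4 remove [xhk] add [khe,gwdd,uythl] -> 11 lines: oci vsjjh vlxe pmdq wlskk khe gwdd uythl nvl tpnrl iahy
Hunk 2: at line 5 remove [gwdd] add [ttt] -> 11 lines: oci vsjjh vlxe pmdq wlskk khe ttt uythl nvl tpnrl iahy
Hunk 3: at line 5 remove [ttt,uythl,nvl] add [bjina,iubdn] -> 10 lines: oci vsjjh vlxe pmdq wlskk khe bjina iubdn tpnrl iahy
Final line 8: iubdn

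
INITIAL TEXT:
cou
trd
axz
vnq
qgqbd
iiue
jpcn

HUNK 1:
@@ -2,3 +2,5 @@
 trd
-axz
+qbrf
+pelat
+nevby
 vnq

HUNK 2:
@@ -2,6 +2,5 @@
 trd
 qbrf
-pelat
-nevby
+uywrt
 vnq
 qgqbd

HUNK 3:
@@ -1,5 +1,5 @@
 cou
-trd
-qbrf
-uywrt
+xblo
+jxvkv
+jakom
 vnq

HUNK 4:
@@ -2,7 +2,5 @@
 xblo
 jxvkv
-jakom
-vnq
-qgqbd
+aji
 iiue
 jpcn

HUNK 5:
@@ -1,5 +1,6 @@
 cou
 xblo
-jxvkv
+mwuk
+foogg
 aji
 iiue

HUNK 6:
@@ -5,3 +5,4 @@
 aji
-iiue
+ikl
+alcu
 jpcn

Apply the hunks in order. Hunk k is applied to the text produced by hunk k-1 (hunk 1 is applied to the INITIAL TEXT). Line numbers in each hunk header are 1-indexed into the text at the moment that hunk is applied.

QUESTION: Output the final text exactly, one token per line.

Hunk 1: at line 2 remove [axz] add [qbrf,pelat,nevby] -> 9 lines: cou trd qbrf pelat nevby vnq qgqbd iiue jpcn
Hunk 2: at line 2 remove [pelat,nevby] add [uywrt] -> 8 lines: cou trd qbrf uywrt vnq qgqbd iiue jpcn
Hunk 3: at line 1 remove [trd,qbrf,uywrt] add [xblo,jxvkv,jakom] -> 8 lines: cou xblo jxvkv jakom vnq qgqbd iiue jpcn
Hunk 4: at line 2 remove [jakom,vnq,qgqbd] add [aji] -> 6 lines: cou xblo jxvkv aji iiue jpcn
Hunk 5: at line 1 remove [jxvkv] add [mwuk,foogg] -> 7 lines: cou xblo mwuk foogg aji iiue jpcn
Hunk 6: at line 5 remove [iiue] add [ikl,alcu] -> 8 lines: cou xblo mwuk foogg aji ikl alcu jpcn

Answer: cou
xblo
mwuk
foogg
aji
ikl
alcu
jpcn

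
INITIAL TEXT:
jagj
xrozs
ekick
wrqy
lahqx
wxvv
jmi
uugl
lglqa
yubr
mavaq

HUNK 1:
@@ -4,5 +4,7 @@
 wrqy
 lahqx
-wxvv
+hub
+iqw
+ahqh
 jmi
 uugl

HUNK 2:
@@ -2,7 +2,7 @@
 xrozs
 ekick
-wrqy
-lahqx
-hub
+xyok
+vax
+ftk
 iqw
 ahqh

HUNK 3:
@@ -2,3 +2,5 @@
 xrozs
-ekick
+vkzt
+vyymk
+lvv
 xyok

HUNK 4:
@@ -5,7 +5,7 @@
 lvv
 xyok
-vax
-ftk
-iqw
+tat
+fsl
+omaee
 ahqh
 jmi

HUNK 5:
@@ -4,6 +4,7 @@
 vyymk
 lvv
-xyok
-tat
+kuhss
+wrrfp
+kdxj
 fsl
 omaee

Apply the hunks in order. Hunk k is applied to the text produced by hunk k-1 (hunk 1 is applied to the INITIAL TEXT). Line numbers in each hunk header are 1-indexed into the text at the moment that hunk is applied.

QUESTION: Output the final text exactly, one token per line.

Answer: jagj
xrozs
vkzt
vyymk
lvv
kuhss
wrrfp
kdxj
fsl
omaee
ahqh
jmi
uugl
lglqa
yubr
mavaq

Derivation:
Hunk 1: at line 4 remove [wxvv] add [hub,iqw,ahqh] -> 13 lines: jagj xrozs ekick wrqy lahqx hub iqw ahqh jmi uugl lglqa yubr mavaq
Hunk 2: at line 2 remove [wrqy,lahqx,hub] add [xyok,vax,ftk] -> 13 lines: jagj xrozs ekick xyok vax ftk iqw ahqh jmi uugl lglqa yubr mavaq
Hunk 3: at line 2 remove [ekick] add [vkzt,vyymk,lvv] -> 15 lines: jagj xrozs vkzt vyymk lvv xyok vax ftk iqw ahqh jmi uugl lglqa yubr mavaq
Hunk 4: at line 5 remove [vax,ftk,iqw] add [tat,fsl,omaee] -> 15 lines: jagj xrozs vkzt vyymk lvv xyok tat fsl omaee ahqh jmi uugl lglqa yubr mavaq
Hunk 5: at line 4 remove [xyok,tat] add [kuhss,wrrfp,kdxj] -> 16 lines: jagj xrozs vkzt vyymk lvv kuhss wrrfp kdxj fsl omaee ahqh jmi uugl lglqa yubr mavaq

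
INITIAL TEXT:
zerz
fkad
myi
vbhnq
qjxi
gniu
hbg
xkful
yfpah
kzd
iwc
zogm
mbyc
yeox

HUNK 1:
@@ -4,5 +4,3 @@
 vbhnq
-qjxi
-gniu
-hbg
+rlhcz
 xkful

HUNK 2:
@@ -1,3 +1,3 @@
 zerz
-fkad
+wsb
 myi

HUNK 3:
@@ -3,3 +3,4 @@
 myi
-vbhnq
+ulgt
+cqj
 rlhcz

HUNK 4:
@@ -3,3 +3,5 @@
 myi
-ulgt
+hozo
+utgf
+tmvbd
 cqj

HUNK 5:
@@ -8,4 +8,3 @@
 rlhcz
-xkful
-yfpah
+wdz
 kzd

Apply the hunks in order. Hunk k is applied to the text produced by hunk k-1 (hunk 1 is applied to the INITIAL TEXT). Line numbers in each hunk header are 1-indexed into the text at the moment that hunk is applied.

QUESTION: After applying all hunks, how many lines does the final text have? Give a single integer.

Hunk 1: at line 4 remove [qjxi,gniu,hbg] add [rlhcz] -> 12 lines: zerz fkad myi vbhnq rlhcz xkful yfpah kzd iwc zogm mbyc yeox
Hunk 2: at line 1 remove [fkad] add [wsb] -> 12 lines: zerz wsb myi vbhnq rlhcz xkful yfpah kzd iwc zogm mbyc yeox
Hunk 3: at line 3 remove [vbhnq] add [ulgt,cqj] -> 13 lines: zerz wsb myi ulgt cqj rlhcz xkful yfpah kzd iwc zogm mbyc yeox
Hunk 4: at line 3 remove [ulgt] add [hozo,utgf,tmvbd] -> 15 lines: zerz wsb myi hozo utgf tmvbd cqj rlhcz xkful yfpah kzd iwc zogm mbyc yeox
Hunk 5: at line 8 remove [xkful,yfpah] add [wdz] -> 14 lines: zerz wsb myi hozo utgf tmvbd cqj rlhcz wdz kzd iwc zogm mbyc yeox
Final line count: 14

Answer: 14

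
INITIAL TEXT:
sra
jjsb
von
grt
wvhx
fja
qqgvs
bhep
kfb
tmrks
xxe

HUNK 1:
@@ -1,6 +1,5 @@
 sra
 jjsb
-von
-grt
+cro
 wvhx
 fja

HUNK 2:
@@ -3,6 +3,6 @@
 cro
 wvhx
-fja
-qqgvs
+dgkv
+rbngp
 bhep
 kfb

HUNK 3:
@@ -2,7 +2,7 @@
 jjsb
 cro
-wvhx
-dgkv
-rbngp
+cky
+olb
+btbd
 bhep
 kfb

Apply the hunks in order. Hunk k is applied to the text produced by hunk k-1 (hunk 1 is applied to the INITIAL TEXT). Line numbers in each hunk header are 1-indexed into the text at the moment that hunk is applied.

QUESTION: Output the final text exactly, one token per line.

Answer: sra
jjsb
cro
cky
olb
btbd
bhep
kfb
tmrks
xxe

Derivation:
Hunk 1: at line 1 remove [von,grt] add [cro] -> 10 lines: sra jjsb cro wvhx fja qqgvs bhep kfb tmrks xxe
Hunk 2: at line 3 remove [fja,qqgvs] add [dgkv,rbngp] -> 10 lines: sra jjsb cro wvhx dgkv rbngp bhep kfb tmrks xxe
Hunk 3: at line 2 remove [wvhx,dgkv,rbngp] add [cky,olb,btbd] -> 10 lines: sra jjsb cro cky olb btbd bhep kfb tmrks xxe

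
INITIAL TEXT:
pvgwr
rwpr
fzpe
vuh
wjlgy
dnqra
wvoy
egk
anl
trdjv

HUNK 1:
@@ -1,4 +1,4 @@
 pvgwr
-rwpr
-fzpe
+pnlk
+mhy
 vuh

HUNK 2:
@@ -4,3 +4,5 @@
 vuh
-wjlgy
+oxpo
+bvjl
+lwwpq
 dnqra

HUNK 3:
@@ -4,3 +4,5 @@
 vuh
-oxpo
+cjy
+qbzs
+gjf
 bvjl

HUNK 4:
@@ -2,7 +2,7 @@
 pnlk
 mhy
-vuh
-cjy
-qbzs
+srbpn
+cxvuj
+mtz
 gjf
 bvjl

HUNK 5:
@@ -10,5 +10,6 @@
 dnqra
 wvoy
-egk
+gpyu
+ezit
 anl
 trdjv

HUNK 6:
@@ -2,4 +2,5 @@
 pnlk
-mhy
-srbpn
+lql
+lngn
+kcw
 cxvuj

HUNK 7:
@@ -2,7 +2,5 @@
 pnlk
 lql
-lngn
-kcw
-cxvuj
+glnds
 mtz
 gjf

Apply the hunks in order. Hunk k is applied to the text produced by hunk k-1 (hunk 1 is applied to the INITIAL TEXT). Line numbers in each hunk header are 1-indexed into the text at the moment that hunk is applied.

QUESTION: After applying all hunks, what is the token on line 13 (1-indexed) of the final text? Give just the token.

Answer: anl

Derivation:
Hunk 1: at line 1 remove [rwpr,fzpe] add [pnlk,mhy] -> 10 lines: pvgwr pnlk mhy vuh wjlgy dnqra wvoy egk anl trdjv
Hunk 2: at line 4 remove [wjlgy] add [oxpo,bvjl,lwwpq] -> 12 lines: pvgwr pnlk mhy vuh oxpo bvjl lwwpq dnqra wvoy egk anl trdjv
Hunk 3: at line 4 remove [oxpo] add [cjy,qbzs,gjf] -> 14 lines: pvgwr pnlk mhy vuh cjy qbzs gjf bvjl lwwpq dnqra wvoy egk anl trdjv
Hunk 4: at line 2 remove [vuh,cjy,qbzs] add [srbpn,cxvuj,mtz] -> 14 lines: pvgwr pnlk mhy srbpn cxvuj mtz gjf bvjl lwwpq dnqra wvoy egk anl trdjv
Hunk 5: at line 10 remove [egk] add [gpyu,ezit] -> 15 lines: pvgwr pnlk mhy srbpn cxvuj mtz gjf bvjl lwwpq dnqra wvoy gpyu ezit anl trdjv
Hunk 6: at line 2 remove [mhy,srbpn] add [lql,lngn,kcw] -> 16 lines: pvgwr pnlk lql lngn kcw cxvuj mtz gjf bvjl lwwpq dnqra wvoy gpyu ezit anl trdjv
Hunk 7: at line 2 remove [lngn,kcw,cxvuj] add [glnds] -> 14 lines: pvgwr pnlk lql glnds mtz gjf bvjl lwwpq dnqra wvoy gpyu ezit anl trdjv
Final line 13: anl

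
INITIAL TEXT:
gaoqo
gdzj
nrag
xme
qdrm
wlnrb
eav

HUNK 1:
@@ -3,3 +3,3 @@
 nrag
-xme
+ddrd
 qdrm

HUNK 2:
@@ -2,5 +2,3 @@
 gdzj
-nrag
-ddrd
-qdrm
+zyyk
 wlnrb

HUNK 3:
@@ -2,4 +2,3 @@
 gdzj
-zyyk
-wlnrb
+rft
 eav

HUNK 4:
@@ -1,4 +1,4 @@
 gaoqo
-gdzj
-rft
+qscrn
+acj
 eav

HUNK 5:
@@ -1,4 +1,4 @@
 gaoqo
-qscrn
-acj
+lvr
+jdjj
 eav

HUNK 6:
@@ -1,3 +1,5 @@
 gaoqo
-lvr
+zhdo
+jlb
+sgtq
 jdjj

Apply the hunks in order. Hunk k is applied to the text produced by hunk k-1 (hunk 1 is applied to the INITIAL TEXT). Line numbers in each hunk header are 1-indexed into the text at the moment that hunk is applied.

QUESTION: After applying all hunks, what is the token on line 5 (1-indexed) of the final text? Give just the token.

Answer: jdjj

Derivation:
Hunk 1: at line 3 remove [xme] add [ddrd] -> 7 lines: gaoqo gdzj nrag ddrd qdrm wlnrb eav
Hunk 2: at line 2 remove [nrag,ddrd,qdrm] add [zyyk] -> 5 lines: gaoqo gdzj zyyk wlnrb eav
Hunk 3: at line 2 remove [zyyk,wlnrb] add [rft] -> 4 lines: gaoqo gdzj rft eav
Hunk 4: at line 1 remove [gdzj,rft] add [qscrn,acj] -> 4 lines: gaoqo qscrn acj eav
Hunk 5: at line 1 remove [qscrn,acj] add [lvr,jdjj] -> 4 lines: gaoqo lvr jdjj eav
Hunk 6: at line 1 remove [lvr] add [zhdo,jlb,sgtq] -> 6 lines: gaoqo zhdo jlb sgtq jdjj eav
Final line 5: jdjj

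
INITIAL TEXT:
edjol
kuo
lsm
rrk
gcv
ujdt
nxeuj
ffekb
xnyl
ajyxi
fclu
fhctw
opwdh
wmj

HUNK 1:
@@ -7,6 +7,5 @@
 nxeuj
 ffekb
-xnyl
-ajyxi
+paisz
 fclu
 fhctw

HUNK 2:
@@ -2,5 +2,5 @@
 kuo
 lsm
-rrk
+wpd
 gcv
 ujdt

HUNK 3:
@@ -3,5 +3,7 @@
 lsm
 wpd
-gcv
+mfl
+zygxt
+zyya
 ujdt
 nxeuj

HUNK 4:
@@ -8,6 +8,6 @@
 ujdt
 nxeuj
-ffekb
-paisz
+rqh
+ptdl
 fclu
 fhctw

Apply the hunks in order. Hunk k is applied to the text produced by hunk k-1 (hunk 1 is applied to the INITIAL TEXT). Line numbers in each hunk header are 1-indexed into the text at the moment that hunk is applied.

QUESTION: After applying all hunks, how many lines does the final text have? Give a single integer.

Hunk 1: at line 7 remove [xnyl,ajyxi] add [paisz] -> 13 lines: edjol kuo lsm rrk gcv ujdt nxeuj ffekb paisz fclu fhctw opwdh wmj
Hunk 2: at line 2 remove [rrk] add [wpd] -> 13 lines: edjol kuo lsm wpd gcv ujdt nxeuj ffekb paisz fclu fhctw opwdh wmj
Hunk 3: at line 3 remove [gcv] add [mfl,zygxt,zyya] -> 15 lines: edjol kuo lsm wpd mfl zygxt zyya ujdt nxeuj ffekb paisz fclu fhctw opwdh wmj
Hunk 4: at line 8 remove [ffekb,paisz] add [rqh,ptdl] -> 15 lines: edjol kuo lsm wpd mfl zygxt zyya ujdt nxeuj rqh ptdl fclu fhctw opwdh wmj
Final line count: 15

Answer: 15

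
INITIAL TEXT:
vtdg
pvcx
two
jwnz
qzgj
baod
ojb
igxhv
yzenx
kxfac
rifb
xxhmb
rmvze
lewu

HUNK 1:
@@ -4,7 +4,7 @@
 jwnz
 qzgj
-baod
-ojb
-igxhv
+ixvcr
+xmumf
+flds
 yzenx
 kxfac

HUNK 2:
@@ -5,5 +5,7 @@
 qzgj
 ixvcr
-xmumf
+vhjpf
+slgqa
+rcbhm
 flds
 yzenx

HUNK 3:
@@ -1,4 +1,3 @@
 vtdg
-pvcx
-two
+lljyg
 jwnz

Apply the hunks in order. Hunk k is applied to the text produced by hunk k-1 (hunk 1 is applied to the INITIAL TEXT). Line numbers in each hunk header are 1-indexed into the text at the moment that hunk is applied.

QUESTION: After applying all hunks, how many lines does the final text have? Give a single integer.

Hunk 1: at line 4 remove [baod,ojb,igxhv] add [ixvcr,xmumf,flds] -> 14 lines: vtdg pvcx two jwnz qzgj ixvcr xmumf flds yzenx kxfac rifb xxhmb rmvze lewu
Hunk 2: at line 5 remove [xmumf] add [vhjpf,slgqa,rcbhm] -> 16 lines: vtdg pvcx two jwnz qzgj ixvcr vhjpf slgqa rcbhm flds yzenx kxfac rifb xxhmb rmvze lewu
Hunk 3: at line 1 remove [pvcx,two] add [lljyg] -> 15 lines: vtdg lljyg jwnz qzgj ixvcr vhjpf slgqa rcbhm flds yzenx kxfac rifb xxhmb rmvze lewu
Final line count: 15

Answer: 15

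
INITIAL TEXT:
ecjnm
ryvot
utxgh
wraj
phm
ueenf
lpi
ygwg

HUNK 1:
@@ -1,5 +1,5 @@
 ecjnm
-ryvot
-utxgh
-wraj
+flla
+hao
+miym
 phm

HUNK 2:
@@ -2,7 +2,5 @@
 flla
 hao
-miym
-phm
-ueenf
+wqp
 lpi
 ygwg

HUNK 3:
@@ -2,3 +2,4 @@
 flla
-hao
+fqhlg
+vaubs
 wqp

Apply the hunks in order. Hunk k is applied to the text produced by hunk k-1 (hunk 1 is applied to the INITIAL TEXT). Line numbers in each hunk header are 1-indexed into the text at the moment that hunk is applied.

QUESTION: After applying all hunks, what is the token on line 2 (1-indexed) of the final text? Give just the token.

Answer: flla

Derivation:
Hunk 1: at line 1 remove [ryvot,utxgh,wraj] add [flla,hao,miym] -> 8 lines: ecjnm flla hao miym phm ueenf lpi ygwg
Hunk 2: at line 2 remove [miym,phm,ueenf] add [wqp] -> 6 lines: ecjnm flla hao wqp lpi ygwg
Hunk 3: at line 2 remove [hao] add [fqhlg,vaubs] -> 7 lines: ecjnm flla fqhlg vaubs wqp lpi ygwg
Final line 2: flla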